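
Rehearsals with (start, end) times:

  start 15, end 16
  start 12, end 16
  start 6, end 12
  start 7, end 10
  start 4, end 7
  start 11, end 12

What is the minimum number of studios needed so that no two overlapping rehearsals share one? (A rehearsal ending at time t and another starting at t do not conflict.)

The answer is the maximum number of intervals overlapping at any instant.
Events (time:±→running): 4:+→1 6:+→2 … peak 2.

2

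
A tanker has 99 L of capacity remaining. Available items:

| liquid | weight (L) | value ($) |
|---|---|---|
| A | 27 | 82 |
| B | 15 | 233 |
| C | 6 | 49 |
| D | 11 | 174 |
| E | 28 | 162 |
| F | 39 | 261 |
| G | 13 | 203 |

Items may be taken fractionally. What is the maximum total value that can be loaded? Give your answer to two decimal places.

1006.79

Ratios (sorted): D 15.82, G 15.62, B 15.53, C 8.17, F 6.69, E 5.79, A 3.04
take D (11 @ 174); take G (13 @ 203); take B (15 @ 233); take C (6 @ 49); take F (39 @ 261); take 15/28 of E → 86.79. Capacity used 99/99.
Total value = 1006.79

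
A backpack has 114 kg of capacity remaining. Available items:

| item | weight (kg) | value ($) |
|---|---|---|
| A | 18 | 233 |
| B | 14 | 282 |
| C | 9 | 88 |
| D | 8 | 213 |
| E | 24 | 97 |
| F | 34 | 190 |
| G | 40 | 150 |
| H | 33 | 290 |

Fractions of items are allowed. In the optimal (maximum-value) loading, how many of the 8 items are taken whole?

Order: D (213/8=26.62) > B (282/14=20.14) > A (233/18=12.94) > C (88/9=9.78) > H (290/33=8.79) > F (190/34=5.59) > E (97/24=4.04) > G (150/40=3.75)
Fill: take D (8 @ 213) → take B (14 @ 282) → take A (18 @ 233) → take C (9 @ 88) → take H (33 @ 290) → take 32/34 of F → 178.82; 114/114 used.
5 item(s) taken whole; one partial (take 32/34 of F).

5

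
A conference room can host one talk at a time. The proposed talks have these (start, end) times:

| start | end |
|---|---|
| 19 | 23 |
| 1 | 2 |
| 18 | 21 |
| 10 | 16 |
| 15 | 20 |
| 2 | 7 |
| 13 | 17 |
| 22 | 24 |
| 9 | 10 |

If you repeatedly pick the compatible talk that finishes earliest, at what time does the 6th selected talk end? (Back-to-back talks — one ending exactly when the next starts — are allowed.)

Greedy by earliest finish: after sorting by end time, pick each interval compatible with the last pick.
Sorted by end: (1,2)  (2,7)  (9,10)  (10,16)  (13,17)  (15,20)  (18,21)  (19,23)  (22,24)
take (1,2); take (2,7); take (9,10); take (10,16); take (18,21); take (22,24).
Selected: (1,2) (2,7) (9,10) (10,16) (18,21) (22,24)

24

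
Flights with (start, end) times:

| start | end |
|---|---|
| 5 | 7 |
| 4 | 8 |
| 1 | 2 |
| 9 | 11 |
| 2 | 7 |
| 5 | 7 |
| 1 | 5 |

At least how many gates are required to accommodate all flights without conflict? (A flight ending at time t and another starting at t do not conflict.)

4

starts: [1, 1, 2, 4, 5, 5, 9]
ends:   [2, 5, 7, 7, 7, 8, 11]
s1→1 s1→2 e2→1 s2→2 s4→3 e5→2 s5→3 s5→4  — peak 4.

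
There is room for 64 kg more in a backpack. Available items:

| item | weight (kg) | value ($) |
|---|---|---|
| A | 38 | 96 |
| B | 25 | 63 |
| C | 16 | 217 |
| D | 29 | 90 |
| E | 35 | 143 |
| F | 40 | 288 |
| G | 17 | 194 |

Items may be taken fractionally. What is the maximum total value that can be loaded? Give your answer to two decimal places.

Ratios (sorted): C 13.56, G 11.41, F 7.20, E 4.09, D 3.10, A 2.53, B 2.52
take C (16 @ 217); take G (17 @ 194); take 31/40 of F → 223.20. Capacity used 64/64.
Total value = 634.20

634.20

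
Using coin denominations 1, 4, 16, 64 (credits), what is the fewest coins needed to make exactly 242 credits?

8

Greedy: take as many of the largest coin as possible, then repeat with the remainder.
242 − 3×64→50 − 3×16→2 − 2×1→0
Total coins = 3 + 3 + 2 = 8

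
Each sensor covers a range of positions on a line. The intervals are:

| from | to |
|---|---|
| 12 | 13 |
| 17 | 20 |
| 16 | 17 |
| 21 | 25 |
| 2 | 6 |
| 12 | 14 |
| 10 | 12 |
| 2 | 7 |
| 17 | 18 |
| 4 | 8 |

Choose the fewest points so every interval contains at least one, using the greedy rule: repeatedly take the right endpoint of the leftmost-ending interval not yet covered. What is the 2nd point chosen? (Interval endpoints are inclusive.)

Sort by right endpoint; whenever an interval is uncovered, place a point at its right end.
By right end: [2,6]  [2,7]  [4,8]  [10,12]  [12,13]  [12,14]  [16,17]  [17,18]  [17,20]  [21,25]
[2,6] uncovered → point at 6; [10,12] uncovered → point at 12; [16,17] uncovered → point at 17; [21,25] uncovered → point at 25.
Points: 6, 12, 17, 25 (4 total).

12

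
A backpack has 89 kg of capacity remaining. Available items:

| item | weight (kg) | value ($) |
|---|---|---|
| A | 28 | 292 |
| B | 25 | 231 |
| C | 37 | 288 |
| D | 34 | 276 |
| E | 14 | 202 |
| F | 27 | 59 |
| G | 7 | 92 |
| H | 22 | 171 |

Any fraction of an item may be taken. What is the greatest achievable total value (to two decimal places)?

Sort by value per unit weight and fill in that order.
Ratios (sorted): E 14.43, G 13.14, A 10.43, B 9.24, D 8.12, C 7.78, H 7.77, F 2.19
take E (14 @ 202); take G (7 @ 92); take A (28 @ 292); take B (25 @ 231); take 15/34 of D → 121.76. Capacity used 89/89.
Total value = 938.76

938.76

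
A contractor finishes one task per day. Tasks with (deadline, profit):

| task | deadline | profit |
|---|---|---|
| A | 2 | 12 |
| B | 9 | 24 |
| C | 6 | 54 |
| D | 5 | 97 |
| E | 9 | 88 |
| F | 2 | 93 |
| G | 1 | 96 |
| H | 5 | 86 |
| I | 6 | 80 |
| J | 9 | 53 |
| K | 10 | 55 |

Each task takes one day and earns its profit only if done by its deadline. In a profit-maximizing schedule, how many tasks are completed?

10

Take jobs in profit order; each goes to the latest open slot no later than its deadline.
By profit: D(d5,97), G(d1,96), F(d2,93), E(d9,88), H(d5,86), I(d6,80), K(d10,55), C(d6,54), J(d9,53), B(d9,24), A(d2,12)
D→slot 5; G→slot 1; F→slot 2; E→slot 9; H→slot 4; I→slot 6; K→slot 10; C→slot 3; J→slot 8; B→slot 7; A skipped.
10 of 11 scheduled.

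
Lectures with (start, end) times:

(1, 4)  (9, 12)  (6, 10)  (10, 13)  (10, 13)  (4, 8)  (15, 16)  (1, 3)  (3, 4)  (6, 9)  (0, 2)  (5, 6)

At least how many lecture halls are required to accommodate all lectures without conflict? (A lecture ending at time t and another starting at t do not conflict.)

The answer is the maximum number of intervals overlapping at any instant.
starts: [0, 1, 1, 3, 4, 5, 6, 6, 9, 10, 10, 15]
ends:   [2, 3, 4, 4, 6, 8, 9, 10, 12, 13, 13, 16]
s0→1 s1→2 s1→3  — peak 3.

3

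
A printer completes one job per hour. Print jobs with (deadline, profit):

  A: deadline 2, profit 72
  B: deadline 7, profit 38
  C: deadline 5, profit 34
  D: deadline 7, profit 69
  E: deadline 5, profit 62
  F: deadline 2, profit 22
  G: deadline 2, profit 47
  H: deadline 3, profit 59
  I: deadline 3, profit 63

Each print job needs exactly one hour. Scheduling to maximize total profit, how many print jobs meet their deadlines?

Take jobs in profit order; each goes to the latest open slot no later than its deadline.
By profit: A(d2,72), D(d7,69), I(d3,63), E(d5,62), H(d3,59), G(d2,47), B(d7,38), C(d5,34), F(d2,22)
A→slot 2; D→slot 7; I→slot 3; E→slot 5; H→slot 1; G skipped; B→slot 6; C→slot 4; F skipped.
7 of 9 scheduled.

7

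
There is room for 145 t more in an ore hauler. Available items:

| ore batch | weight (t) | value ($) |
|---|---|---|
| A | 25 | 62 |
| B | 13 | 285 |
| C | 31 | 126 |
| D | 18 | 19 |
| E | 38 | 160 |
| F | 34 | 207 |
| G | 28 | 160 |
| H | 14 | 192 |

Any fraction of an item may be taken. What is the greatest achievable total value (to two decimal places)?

Sort by value per unit weight and fill in that order.
Ratios (sorted): B 21.92, H 13.71, F 6.09, G 5.71, E 4.21, C 4.06, A 2.48, D 1.06
take B (13 @ 285); take H (14 @ 192); take F (34 @ 207); take G (28 @ 160); take E (38 @ 160); take 18/31 of C → 73.16. Capacity used 145/145.
Total value = 1077.16

1077.16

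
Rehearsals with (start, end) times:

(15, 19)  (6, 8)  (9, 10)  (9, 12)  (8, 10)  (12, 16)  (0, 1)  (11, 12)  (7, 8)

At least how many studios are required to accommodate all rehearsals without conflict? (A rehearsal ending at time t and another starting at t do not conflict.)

3

Events (time:±→running): 0:+→1 1:-→0 6:+→1 7:+→2 8:-→1 8:-→0 8:+→1 9:+→2 9:+→3 … peak 3.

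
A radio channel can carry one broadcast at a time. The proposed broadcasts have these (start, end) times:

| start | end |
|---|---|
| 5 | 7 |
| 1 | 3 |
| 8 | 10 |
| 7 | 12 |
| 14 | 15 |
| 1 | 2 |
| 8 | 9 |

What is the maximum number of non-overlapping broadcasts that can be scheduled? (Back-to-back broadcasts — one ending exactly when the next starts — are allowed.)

Greedy by earliest finish: after sorting by end time, pick each interval compatible with the last pick.
By end time: (1,2), (1,3), (5,7), (8,9), (8,10), (7,12), (14,15).
Pick (1,2); next start ≥ 2 → (5,7); next start ≥ 7 → (8,9); next start ≥ 9 → (14,15).
Selected 4 broadcasts.

4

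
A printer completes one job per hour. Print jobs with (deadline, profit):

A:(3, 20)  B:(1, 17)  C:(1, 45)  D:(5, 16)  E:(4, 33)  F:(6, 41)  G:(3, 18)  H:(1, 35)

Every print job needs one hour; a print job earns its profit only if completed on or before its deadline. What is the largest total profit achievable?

Sort by profit descending; place each in the latest free slot ≤ its deadline.
Profit order: C=45 F=41 H=35 E=33 A=20 G=18 B=17 D=16
Assign: C→slot 1, F→slot 6, H skipped, E→slot 4, A→slot 3, G→slot 2, B skipped, D→slot 5.
Slots: [1:C] [2:G] [3:A] [4:E] [5:D] [6:F]
Profit = 45 + 18 + 20 + 33 + 16 + 41 = 173

173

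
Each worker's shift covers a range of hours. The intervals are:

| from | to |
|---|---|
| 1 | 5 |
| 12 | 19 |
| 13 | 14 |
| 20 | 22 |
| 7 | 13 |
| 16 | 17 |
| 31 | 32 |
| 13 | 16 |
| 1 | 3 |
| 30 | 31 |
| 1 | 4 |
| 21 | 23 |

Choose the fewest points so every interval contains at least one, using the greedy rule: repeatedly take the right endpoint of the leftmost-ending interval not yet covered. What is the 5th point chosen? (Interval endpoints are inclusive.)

31

By right end: [1,3]  [1,4]  [1,5]  [7,13]  [13,14]  [13,16]  [16,17]  [12,19]  [20,22]  [21,23]  [30,31]  [31,32]
[1,3] uncovered → point at 3; [7,13] uncovered → point at 13; [16,17] uncovered → point at 17; [20,22] uncovered → point at 22; [30,31] uncovered → point at 31.
Points: 3, 13, 17, 22, 31 (5 total).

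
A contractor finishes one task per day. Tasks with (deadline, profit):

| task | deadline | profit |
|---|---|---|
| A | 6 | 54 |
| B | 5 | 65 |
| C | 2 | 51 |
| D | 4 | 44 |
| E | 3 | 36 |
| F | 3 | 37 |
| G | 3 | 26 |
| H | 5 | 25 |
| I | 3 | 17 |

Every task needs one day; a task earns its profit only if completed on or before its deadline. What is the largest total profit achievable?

287

Take jobs in profit order; each goes to the latest open slot no later than its deadline.
Profit order: B=65 A=54 C=51 D=44 F=37 E=36 G=26 H=25 I=17
Assign: B→slot 5, A→slot 6, C→slot 2, D→slot 4, F→slot 3, E→slot 1, G skipped, H skipped, I skipped.
Slots: [1:E] [2:C] [3:F] [4:D] [5:B] [6:A]
Profit = 36 + 51 + 37 + 44 + 65 + 54 = 287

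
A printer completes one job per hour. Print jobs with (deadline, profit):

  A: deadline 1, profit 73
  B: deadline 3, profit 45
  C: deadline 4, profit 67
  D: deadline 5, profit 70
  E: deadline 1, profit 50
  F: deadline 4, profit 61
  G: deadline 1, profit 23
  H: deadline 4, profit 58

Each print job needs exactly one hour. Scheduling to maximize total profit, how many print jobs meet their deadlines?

Take jobs in profit order; each goes to the latest open slot no later than its deadline.
Profit order: A=73 D=70 C=67 F=61 H=58 E=50 B=45 G=23
Assign: A→slot 1, D→slot 5, C→slot 4, F→slot 3, H→slot 2, E skipped, B skipped, G skipped.
Slots: [1:A] [2:H] [3:F] [4:C] [5:D]
5 of 8 scheduled.

5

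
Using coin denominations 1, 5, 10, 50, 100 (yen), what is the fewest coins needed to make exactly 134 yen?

8

Greedy: take as many of the largest coin as possible, then repeat with the remainder.
134 = 1×100 + 3×10 + 4×1
Total coins = 1 + 3 + 4 = 8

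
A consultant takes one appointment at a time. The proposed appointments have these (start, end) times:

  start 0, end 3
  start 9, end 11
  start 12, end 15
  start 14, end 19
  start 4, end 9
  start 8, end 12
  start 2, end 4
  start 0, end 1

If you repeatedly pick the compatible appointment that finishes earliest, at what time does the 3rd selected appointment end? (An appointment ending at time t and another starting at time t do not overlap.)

By end time: (0,1), (0,3), (2,4), (4,9), (9,11), (8,12), (12,15), (14,19).
Pick (0,1); next start ≥ 1 → (2,4); next start ≥ 4 → (4,9); next start ≥ 9 → (9,11); next start ≥ 11 → (12,15).
Selected: (0,1) (2,4) (4,9) (9,11) (12,15)

9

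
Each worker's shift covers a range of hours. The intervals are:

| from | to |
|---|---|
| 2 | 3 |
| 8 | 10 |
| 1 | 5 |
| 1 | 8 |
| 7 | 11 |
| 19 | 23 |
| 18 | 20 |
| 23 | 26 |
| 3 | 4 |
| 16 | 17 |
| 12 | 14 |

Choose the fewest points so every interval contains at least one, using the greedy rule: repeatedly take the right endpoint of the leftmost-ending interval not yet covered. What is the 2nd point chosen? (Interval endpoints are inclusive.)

10

Sorted: [2,3] [3,4] [1,5] [1,8] [8,10] [7,11] [12,14] [16,17] [18,20] [19,23] [23,26]
{[2,3],[3,4],[1,5],[1,8]} hit by 3; {[8,10],[7,11]} hit by 10; {[12,14]} hit by 14; {[16,17]} hit by 17; {[18,20],[19,23]} hit by 20; {[23,26]} hit by 26.
Points: 3, 10, 14, 17, 20, 26 (6 total).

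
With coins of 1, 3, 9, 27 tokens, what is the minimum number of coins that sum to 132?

8

Greedy: take as many of the largest coin as possible, then repeat with the remainder.
132 = 4×27 + 2×9 + 2×3
Total coins = 4 + 2 + 2 = 8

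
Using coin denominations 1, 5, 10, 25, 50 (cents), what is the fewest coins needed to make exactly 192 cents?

8

192 = 3×50 + 1×25 + 1×10 + 1×5 + 2×1
Total coins = 3 + 1 + 1 + 1 + 2 = 8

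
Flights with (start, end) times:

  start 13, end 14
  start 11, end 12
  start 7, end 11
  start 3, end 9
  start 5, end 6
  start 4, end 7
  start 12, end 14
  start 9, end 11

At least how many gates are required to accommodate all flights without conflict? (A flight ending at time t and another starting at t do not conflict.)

3

The answer is the maximum number of intervals overlapping at any instant.
starts: [3, 4, 5, 7, 9, 11, 12, 13]
ends:   [6, 7, 9, 11, 11, 12, 14, 14]
s3→1 s4→2 s5→3  — peak 3.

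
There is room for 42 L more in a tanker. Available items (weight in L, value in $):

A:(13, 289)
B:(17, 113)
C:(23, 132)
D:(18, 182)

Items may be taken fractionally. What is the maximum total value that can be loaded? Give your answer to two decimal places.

544.12

Ratios (sorted): A 22.23, D 10.11, B 6.65, C 5.74
take A (13 @ 289); take D (18 @ 182); take 11/17 of B → 73.12. Capacity used 42/42.
Total value = 544.12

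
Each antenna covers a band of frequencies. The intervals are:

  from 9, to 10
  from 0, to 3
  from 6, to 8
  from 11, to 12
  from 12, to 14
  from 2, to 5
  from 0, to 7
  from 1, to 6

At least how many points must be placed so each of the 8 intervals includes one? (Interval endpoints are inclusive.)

By right end: [0,3]  [2,5]  [1,6]  [0,7]  [6,8]  [9,10]  [11,12]  [12,14]
[0,3] uncovered → point at 3; [6,8] uncovered → point at 8; [9,10] uncovered → point at 10; [11,12] uncovered → point at 12.
Points: 3, 8, 10, 12 (4 total).

4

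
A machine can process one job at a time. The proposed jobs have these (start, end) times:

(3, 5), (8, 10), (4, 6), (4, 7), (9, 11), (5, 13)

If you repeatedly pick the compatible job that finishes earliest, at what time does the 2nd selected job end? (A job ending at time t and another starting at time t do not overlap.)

Sort by end time and greedily take each interval whose start is ≥ the last chosen end.
By end time: (3,5), (4,6), (4,7), (8,10), (9,11), (5,13).
Pick (3,5); next start ≥ 5 → (8,10).
Selected: (3,5) (8,10)

10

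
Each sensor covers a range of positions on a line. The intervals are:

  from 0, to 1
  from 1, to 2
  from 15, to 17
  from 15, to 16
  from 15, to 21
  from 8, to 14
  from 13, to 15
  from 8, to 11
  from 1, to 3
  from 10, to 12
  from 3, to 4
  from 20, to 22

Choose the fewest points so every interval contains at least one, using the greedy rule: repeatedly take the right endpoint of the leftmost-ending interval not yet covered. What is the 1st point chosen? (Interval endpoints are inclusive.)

1

Sort by right endpoint; whenever an interval is uncovered, place a point at its right end.
By right end: [0,1]  [1,2]  [1,3]  [3,4]  [8,11]  [10,12]  [8,14]  [13,15]  [15,16]  [15,17]  [15,21]  [20,22]
[0,1] uncovered → point at 1; [3,4] uncovered → point at 4; [8,11] uncovered → point at 11; [13,15] uncovered → point at 15; [20,22] uncovered → point at 22.
Points: 1, 4, 11, 15, 22 (5 total).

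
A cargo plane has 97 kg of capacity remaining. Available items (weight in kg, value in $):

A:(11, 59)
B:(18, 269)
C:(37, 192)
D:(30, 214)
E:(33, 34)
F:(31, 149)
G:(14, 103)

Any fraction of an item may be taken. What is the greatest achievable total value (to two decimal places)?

Order: B (269/18=14.94) > G (103/14=7.36) > D (214/30=7.13) > A (59/11=5.36) > C (192/37=5.19) > F (149/31=4.81) > E (34/33=1.03)
Fill: take B (18 @ 269) → take G (14 @ 103) → take D (30 @ 214) → take A (11 @ 59) → take 24/37 of C → 124.54; 97/97 used.
Total value = 769.54

769.54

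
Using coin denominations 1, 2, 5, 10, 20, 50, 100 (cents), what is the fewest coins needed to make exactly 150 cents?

Greedy: take as many of the largest coin as possible, then repeat with the remainder.
150 − 1×100→50 − 1×50→0
Total coins = 1 + 1 = 2

2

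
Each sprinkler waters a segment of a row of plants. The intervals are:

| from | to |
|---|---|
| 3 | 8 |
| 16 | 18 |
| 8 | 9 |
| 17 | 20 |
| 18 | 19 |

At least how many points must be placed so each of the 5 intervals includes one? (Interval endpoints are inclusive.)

Sort by right endpoint; whenever an interval is uncovered, place a point at its right end.
By right end: [3,8]  [8,9]  [16,18]  [18,19]  [17,20]
[3,8] uncovered → point at 8; [16,18] uncovered → point at 18.
Points: 8, 18 (2 total).

2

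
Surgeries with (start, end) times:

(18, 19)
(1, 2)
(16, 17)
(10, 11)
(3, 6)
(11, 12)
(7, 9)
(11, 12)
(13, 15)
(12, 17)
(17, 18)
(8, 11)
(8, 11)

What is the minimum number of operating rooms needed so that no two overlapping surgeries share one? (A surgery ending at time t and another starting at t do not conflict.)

3

starts: [1, 3, 7, 8, 8, 10, 11, 11, 12, 13, 16, 17, 18]
ends:   [2, 6, 9, 11, 11, 11, 12, 12, 15, 17, 17, 18, 19]
s1→1 e2→0 s3→1 e6→0 s7→1 s8→2 s8→3  — peak 3.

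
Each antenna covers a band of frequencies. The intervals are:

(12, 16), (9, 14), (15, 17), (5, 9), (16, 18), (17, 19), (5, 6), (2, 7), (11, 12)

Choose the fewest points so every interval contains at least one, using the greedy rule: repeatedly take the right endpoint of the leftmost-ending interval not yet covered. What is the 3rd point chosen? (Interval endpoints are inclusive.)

Sort by right endpoint; whenever an interval is uncovered, place a point at its right end.
Sorted: [5,6] [2,7] [5,9] [11,12] [9,14] [12,16] [15,17] [16,18] [17,19]
{[5,6],[2,7],[5,9]} hit by 6; {[11,12],[9,14],[12,16]} hit by 12; {[15,17],[16,18],[17,19]} hit by 17.
Points: 6, 12, 17 (3 total).

17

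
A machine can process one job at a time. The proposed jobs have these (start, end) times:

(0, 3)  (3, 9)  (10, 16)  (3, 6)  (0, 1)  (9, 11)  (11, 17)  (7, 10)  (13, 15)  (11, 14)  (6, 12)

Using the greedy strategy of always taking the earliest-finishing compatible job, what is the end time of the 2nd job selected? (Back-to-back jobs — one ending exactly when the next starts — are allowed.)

By end time: (0,1), (0,3), (3,6), (3,9), (7,10), (9,11), (6,12), (11,14), (13,15), (10,16), (11,17).
Pick (0,1); next start ≥ 1 → (3,6); next start ≥ 6 → (7,10); next start ≥ 10 → (11,14).
Selected: (0,1) (3,6) (7,10) (11,14)

6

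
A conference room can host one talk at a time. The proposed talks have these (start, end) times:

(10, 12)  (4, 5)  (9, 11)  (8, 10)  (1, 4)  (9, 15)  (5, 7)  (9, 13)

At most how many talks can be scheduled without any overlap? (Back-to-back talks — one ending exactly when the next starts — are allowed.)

Order by finish time; keep every interval that doesn't clash with the previous kept one.
Sorted by end: (1,4)  (4,5)  (5,7)  (8,10)  (9,11)  (10,12)  (9,13)  (9,15)
take (1,4); take (4,5); take (5,7); take (8,10); skip (9,11); take (10,12).
Selected 5 talks.

5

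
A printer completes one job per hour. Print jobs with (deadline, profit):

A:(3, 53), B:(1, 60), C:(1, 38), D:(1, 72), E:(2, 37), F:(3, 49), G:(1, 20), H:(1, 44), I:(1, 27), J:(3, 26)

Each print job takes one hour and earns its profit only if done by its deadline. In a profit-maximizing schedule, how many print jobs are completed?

3

Sort by profit descending; place each in the latest free slot ≤ its deadline.
By profit: D(d1,72), B(d1,60), A(d3,53), F(d3,49), H(d1,44), C(d1,38), E(d2,37), I(d1,27), J(d3,26), G(d1,20)
D→slot 1; B skipped; A→slot 3; F→slot 2; H skipped; C skipped; E skipped; I skipped; J skipped; G skipped.
3 of 10 scheduled.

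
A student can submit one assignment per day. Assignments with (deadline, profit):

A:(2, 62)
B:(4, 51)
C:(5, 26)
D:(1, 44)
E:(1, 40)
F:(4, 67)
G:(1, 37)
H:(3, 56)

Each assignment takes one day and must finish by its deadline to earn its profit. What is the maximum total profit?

By profit: F(d4,67), A(d2,62), H(d3,56), B(d4,51), D(d1,44), E(d1,40), G(d1,37), C(d5,26)
F→slot 4; A→slot 2; H→slot 3; B→slot 1; D skipped; E skipped; G skipped; C→slot 5.
Profit = 51 + 62 + 56 + 67 + 26 = 262

262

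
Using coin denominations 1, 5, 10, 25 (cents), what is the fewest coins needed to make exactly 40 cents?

3

Greedy: take as many of the largest coin as possible, then repeat with the remainder.
40 = 1×25 + 1×10 + 1×5
Total coins = 1 + 1 + 1 = 3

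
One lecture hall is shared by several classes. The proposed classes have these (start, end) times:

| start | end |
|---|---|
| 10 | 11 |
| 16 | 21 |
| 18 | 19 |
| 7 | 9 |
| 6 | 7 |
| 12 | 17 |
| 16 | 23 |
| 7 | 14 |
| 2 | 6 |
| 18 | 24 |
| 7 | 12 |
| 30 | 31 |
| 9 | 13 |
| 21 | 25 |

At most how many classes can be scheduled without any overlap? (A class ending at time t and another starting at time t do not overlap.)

Order by finish time; keep every interval that doesn't clash with the previous kept one.
By end time: (2,6), (6,7), (7,9), (10,11), (7,12), (9,13), (7,14), (12,17), (18,19), (16,21), (16,23), (18,24), (21,25), (30,31).
Pick (2,6); next start ≥ 6 → (6,7); next start ≥ 7 → (7,9); next start ≥ 9 → (10,11); next start ≥ 11 → (12,17); next start ≥ 17 → (18,19); next start ≥ 19 → (21,25); next start ≥ 25 → (30,31).
Selected 8 classes.

8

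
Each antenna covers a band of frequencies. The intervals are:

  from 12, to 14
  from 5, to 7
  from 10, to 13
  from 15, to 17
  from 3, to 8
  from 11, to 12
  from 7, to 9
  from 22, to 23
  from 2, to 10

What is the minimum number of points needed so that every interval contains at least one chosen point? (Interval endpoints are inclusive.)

Sort by right endpoint; whenever an interval is uncovered, place a point at its right end.
Sorted: [5,7] [3,8] [7,9] [2,10] [11,12] [10,13] [12,14] [15,17] [22,23]
{[5,7],[3,8],[7,9],[2,10]} hit by 7; {[11,12],[10,13],[12,14]} hit by 12; {[15,17]} hit by 17; {[22,23]} hit by 23.
Points: 7, 12, 17, 23 (4 total).

4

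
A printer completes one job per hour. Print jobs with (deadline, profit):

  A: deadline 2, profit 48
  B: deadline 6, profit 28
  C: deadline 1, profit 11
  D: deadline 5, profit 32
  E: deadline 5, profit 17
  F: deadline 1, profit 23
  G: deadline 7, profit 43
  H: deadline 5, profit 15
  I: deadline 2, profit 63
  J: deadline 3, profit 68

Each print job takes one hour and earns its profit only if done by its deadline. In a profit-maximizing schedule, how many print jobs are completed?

7

Sort by profit descending; place each in the latest free slot ≤ its deadline.
By profit: J(d3,68), I(d2,63), A(d2,48), G(d7,43), D(d5,32), B(d6,28), F(d1,23), E(d5,17), H(d5,15), C(d1,11)
J→slot 3; I→slot 2; A→slot 1; G→slot 7; D→slot 5; B→slot 6; F skipped; E→slot 4; H skipped; C skipped.
7 of 10 scheduled.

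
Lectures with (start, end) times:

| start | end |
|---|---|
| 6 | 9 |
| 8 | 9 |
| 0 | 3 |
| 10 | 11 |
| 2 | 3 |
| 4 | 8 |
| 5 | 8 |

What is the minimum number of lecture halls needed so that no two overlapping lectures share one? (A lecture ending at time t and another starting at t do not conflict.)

3

The answer is the maximum number of intervals overlapping at any instant.
Events (time:±→running): 0:+→1 2:+→2 3:-→1 3:-→0 4:+→1 5:+→2 6:+→3 … peak 3.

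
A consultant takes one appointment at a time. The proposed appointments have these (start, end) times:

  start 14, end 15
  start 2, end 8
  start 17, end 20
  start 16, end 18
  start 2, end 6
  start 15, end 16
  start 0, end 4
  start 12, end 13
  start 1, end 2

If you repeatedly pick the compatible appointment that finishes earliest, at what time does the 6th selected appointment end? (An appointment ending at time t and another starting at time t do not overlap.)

Sorted by end: (1,2)  (0,4)  (2,6)  (2,8)  (12,13)  (14,15)  (15,16)  (16,18)  (17,20)
take (1,2); take (2,6); skip (2,8); take (12,13); take (14,15); take (15,16); take (16,18).
Selected: (1,2) (2,6) (12,13) (14,15) (15,16) (16,18)

18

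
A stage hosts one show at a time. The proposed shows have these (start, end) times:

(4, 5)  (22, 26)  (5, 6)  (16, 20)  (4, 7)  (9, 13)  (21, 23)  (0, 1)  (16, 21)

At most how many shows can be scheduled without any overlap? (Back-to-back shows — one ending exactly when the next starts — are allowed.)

6

By end time: (0,1), (4,5), (5,6), (4,7), (9,13), (16,20), (16,21), (21,23), (22,26).
Pick (0,1); next start ≥ 1 → (4,5); next start ≥ 5 → (5,6); next start ≥ 6 → (9,13); next start ≥ 13 → (16,20); next start ≥ 20 → (21,23).
Selected 6 shows.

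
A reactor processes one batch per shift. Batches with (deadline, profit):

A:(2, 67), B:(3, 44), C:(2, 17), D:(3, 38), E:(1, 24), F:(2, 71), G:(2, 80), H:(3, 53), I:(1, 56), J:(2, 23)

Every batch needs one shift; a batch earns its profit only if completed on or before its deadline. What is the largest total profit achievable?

204

Sort by profit descending; place each in the latest free slot ≤ its deadline.
Profit order: G=80 F=71 A=67 I=56 H=53 B=44 D=38 E=24 J=23 C=17
Assign: G→slot 2, F→slot 1, A skipped, I skipped, H→slot 3, B skipped, D skipped, E skipped, J skipped, C skipped.
Slots: [1:F] [2:G] [3:H]
Profit = 71 + 80 + 53 = 204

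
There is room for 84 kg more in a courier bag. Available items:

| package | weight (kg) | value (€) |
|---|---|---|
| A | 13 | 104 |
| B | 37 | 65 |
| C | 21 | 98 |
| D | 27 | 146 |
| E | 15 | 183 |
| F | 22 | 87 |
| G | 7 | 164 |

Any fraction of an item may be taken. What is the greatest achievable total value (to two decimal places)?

698.95

Ratios (sorted): G 23.43, E 12.20, A 8.00, D 5.41, C 4.67, F 3.95, B 1.76
take G (7 @ 164); take E (15 @ 183); take A (13 @ 104); take D (27 @ 146); take C (21 @ 98); take 1/22 of F → 3.95. Capacity used 84/84.
Total value = 698.95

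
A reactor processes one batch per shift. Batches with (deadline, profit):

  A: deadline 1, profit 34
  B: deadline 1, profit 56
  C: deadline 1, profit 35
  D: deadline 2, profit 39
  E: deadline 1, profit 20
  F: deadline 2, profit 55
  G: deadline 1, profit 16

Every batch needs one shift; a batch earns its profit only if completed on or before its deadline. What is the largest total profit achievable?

111

Sort by profit descending; place each in the latest free slot ≤ its deadline.
Profit order: B=56 F=55 D=39 C=35 A=34 E=20 G=16
Assign: B→slot 1, F→slot 2, D skipped, C skipped, A skipped, E skipped, G skipped.
Slots: [1:B] [2:F]
Profit = 56 + 55 = 111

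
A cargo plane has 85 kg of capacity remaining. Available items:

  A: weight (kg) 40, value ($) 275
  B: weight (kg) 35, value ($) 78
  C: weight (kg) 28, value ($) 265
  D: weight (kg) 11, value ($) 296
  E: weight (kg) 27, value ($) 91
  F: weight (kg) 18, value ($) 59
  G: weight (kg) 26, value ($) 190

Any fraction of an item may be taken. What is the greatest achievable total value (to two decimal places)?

Order: D (296/11=26.91) > C (265/28=9.46) > G (190/26=7.31) > A (275/40=6.88) > E (91/27=3.37) > F (59/18=3.28) > B (78/35=2.23)
Fill: take D (11 @ 296) → take C (28 @ 265) → take G (26 @ 190) → take 20/40 of A → 137.50; 85/85 used.
Total value = 888.50

888.50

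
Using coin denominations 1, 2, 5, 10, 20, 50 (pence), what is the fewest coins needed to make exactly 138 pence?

Use the largest denomination that fits, subtract, and repeat.
138 = 2×50 + 1×20 + 1×10 + 1×5 + 1×2 + 1×1
Total coins = 2 + 1 + 1 + 1 + 1 + 1 = 7

7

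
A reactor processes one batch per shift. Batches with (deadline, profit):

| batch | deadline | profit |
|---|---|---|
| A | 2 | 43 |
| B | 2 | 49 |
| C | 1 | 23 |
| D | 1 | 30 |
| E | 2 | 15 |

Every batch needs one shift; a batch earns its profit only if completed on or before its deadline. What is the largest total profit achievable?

92

By profit: B(d2,49), A(d2,43), D(d1,30), C(d1,23), E(d2,15)
B→slot 2; A→slot 1; D skipped; C skipped; E skipped.
Profit = 43 + 49 = 92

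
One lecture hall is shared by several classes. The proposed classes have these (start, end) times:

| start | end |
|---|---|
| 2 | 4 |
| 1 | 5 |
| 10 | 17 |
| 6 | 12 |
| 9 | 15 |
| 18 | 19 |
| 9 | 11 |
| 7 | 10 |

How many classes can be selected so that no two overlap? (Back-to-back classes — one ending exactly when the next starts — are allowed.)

Order by finish time; keep every interval that doesn't clash with the previous kept one.
By end time: (2,4), (1,5), (7,10), (9,11), (6,12), (9,15), (10,17), (18,19).
Pick (2,4); next start ≥ 4 → (7,10); next start ≥ 10 → (10,17); next start ≥ 17 → (18,19).
Selected 4 classes.

4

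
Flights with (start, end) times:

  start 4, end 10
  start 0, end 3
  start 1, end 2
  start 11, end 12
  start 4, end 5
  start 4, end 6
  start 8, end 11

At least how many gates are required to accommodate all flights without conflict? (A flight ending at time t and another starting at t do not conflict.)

3

Events (time:±→running): 0:+→1 1:+→2 2:-→1 3:-→0 4:+→1 4:+→2 4:+→3 … peak 3.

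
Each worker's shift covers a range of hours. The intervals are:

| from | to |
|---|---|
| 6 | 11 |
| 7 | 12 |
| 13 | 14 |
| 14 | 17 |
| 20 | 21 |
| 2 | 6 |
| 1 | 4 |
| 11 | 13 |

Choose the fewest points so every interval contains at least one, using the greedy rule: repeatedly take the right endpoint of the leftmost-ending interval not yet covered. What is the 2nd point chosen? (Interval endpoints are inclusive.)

11

Process intervals by earliest right end; each time one isn't hit yet, stab at its right endpoint.
By right end: [1,4]  [2,6]  [6,11]  [7,12]  [11,13]  [13,14]  [14,17]  [20,21]
[1,4] uncovered → point at 4; [6,11] uncovered → point at 11; [13,14] uncovered → point at 14; [20,21] uncovered → point at 21.
Points: 4, 11, 14, 21 (4 total).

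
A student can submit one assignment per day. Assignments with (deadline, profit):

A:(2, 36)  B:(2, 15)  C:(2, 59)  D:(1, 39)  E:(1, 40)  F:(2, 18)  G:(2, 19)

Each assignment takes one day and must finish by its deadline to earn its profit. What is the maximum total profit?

99

Profit order: C=59 E=40 D=39 A=36 G=19 F=18 B=15
Assign: C→slot 2, E→slot 1, D skipped, A skipped, G skipped, F skipped, B skipped.
Slots: [1:E] [2:C]
Profit = 40 + 59 = 99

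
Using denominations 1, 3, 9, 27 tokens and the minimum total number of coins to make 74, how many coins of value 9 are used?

2

Greedy: take as many of the largest coin as possible, then repeat with the remainder.
74 − 2×27→20 − 2×9→2 − 2×1→0
Count of 9: 2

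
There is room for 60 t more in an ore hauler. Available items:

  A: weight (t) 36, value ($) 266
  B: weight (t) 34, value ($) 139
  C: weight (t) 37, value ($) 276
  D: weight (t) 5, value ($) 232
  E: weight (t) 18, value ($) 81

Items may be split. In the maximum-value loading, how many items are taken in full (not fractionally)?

2

Sort by value per unit weight and fill in that order.
Order: D (232/5=46.40) > C (276/37=7.46) > A (266/36=7.39) > E (81/18=4.50) > B (139/34=4.09)
Fill: take D (5 @ 232) → take C (37 @ 276) → take 18/36 of A → 133.00; 60/60 used.
2 item(s) taken whole; one partial (take 18/36 of A).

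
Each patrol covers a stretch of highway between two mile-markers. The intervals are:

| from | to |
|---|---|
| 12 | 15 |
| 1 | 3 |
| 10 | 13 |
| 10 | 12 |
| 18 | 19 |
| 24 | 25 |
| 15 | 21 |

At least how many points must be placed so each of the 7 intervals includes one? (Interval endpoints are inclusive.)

4

Sort by right endpoint; whenever an interval is uncovered, place a point at its right end.
By right end: [1,3]  [10,12]  [10,13]  [12,15]  [18,19]  [15,21]  [24,25]
[1,3] uncovered → point at 3; [10,12] uncovered → point at 12; [18,19] uncovered → point at 19; [24,25] uncovered → point at 25.
Points: 3, 12, 19, 25 (4 total).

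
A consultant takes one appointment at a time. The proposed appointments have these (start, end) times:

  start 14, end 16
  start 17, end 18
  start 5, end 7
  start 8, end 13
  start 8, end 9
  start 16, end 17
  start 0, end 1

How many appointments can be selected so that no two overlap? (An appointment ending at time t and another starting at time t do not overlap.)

6

Sort by end time and greedily take each interval whose start is ≥ the last chosen end.
By end time: (0,1), (5,7), (8,9), (8,13), (14,16), (16,17), (17,18).
Pick (0,1); next start ≥ 1 → (5,7); next start ≥ 7 → (8,9); next start ≥ 9 → (14,16); next start ≥ 16 → (16,17); next start ≥ 17 → (17,18).
Selected 6 appointments.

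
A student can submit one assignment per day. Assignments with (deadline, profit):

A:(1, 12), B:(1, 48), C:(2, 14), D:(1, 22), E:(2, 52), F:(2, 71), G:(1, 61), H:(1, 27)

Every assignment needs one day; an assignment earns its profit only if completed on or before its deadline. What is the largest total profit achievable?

Profit order: F=71 G=61 E=52 B=48 H=27 D=22 C=14 A=12
Assign: F→slot 2, G→slot 1, E skipped, B skipped, H skipped, D skipped, C skipped, A skipped.
Slots: [1:G] [2:F]
Profit = 61 + 71 = 132

132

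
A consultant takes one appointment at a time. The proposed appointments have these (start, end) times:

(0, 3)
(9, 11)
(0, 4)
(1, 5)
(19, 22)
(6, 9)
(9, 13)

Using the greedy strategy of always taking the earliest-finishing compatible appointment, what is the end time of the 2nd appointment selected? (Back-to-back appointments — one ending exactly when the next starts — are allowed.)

Order by finish time; keep every interval that doesn't clash with the previous kept one.
Sorted by end: (0,3)  (0,4)  (1,5)  (6,9)  (9,11)  (9,13)  (19,22)
take (0,3); skip (1,5); take (6,9); take (9,11); take (19,22).
Selected: (0,3) (6,9) (9,11) (19,22)

9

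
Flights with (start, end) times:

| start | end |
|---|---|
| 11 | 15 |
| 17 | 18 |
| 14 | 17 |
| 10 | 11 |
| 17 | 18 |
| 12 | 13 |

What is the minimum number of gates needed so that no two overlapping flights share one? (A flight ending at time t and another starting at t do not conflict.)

starts: [10, 11, 12, 14, 17, 17]
ends:   [11, 13, 15, 17, 18, 18]
s10→1 e11→0 s11→1 s12→2  — peak 2.

2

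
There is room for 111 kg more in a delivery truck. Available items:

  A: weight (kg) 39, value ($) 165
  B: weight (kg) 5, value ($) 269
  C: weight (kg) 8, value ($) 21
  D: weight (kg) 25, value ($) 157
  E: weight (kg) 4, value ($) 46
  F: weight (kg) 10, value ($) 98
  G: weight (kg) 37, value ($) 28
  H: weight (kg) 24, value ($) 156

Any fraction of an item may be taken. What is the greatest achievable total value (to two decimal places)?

901.50

Ratios (sorted): B 53.80, E 11.50, F 9.80, H 6.50, D 6.28, A 4.23, C 2.62, G 0.76
take B (5 @ 269); take E (4 @ 46); take F (10 @ 98); take H (24 @ 156); take D (25 @ 157); take A (39 @ 165); take 4/8 of C → 10.50. Capacity used 111/111.
Total value = 901.50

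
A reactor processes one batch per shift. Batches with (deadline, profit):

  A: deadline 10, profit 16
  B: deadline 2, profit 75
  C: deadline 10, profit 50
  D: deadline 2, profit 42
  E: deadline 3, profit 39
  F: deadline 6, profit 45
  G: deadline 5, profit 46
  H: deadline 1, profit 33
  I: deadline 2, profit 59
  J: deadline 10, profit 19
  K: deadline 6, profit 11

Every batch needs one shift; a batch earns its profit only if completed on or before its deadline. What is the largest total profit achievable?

Profit order: B=75 I=59 C=50 G=46 F=45 D=42 E=39 H=33 J=19 A=16 K=11
Assign: B→slot 2, I→slot 1, C→slot 10, G→slot 5, F→slot 6, D skipped, E→slot 3, H skipped, J→slot 9, A→slot 8, K→slot 4.
Slots: [1:I] [2:B] [3:E] [4:K] [5:G] [6:F] [8:A] [9:J] [10:C]
Profit = 59 + 75 + 39 + 11 + 46 + 45 + 16 + 19 + 50 = 360

360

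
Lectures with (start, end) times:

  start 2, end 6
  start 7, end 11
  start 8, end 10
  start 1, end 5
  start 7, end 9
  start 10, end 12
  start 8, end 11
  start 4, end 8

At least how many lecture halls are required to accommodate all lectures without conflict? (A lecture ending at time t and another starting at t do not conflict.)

Events (time:±→running): 1:+→1 2:+→2 4:+→3 5:-→2 6:-→1 7:+→2 7:+→3 8:-→2 8:+→3 8:+→4 … peak 4.

4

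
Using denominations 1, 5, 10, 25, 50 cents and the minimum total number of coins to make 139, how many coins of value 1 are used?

139 − 2×50→39 − 1×25→14 − 1×10→4 − 4×1→0
Count of 1: 4

4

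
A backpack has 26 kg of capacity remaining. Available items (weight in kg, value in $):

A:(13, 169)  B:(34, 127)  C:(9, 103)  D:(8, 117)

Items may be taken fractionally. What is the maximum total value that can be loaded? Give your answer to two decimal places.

343.22

Sort by value per unit weight and fill in that order.
Order: D (117/8=14.62) > A (169/13=13.00) > C (103/9=11.44) > B (127/34=3.74)
Fill: take D (8 @ 117) → take A (13 @ 169) → take 5/9 of C → 57.22; 26/26 used.
Total value = 343.22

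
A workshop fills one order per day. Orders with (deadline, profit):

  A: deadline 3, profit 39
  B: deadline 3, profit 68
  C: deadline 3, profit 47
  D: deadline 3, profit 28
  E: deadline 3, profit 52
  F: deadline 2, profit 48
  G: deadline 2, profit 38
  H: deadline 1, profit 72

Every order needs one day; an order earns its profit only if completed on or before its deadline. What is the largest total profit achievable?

192

By profit: H(d1,72), B(d3,68), E(d3,52), F(d2,48), C(d3,47), A(d3,39), G(d2,38), D(d3,28)
H→slot 1; B→slot 3; E→slot 2; F skipped; C skipped; A skipped; G skipped; D skipped.
Profit = 72 + 52 + 68 = 192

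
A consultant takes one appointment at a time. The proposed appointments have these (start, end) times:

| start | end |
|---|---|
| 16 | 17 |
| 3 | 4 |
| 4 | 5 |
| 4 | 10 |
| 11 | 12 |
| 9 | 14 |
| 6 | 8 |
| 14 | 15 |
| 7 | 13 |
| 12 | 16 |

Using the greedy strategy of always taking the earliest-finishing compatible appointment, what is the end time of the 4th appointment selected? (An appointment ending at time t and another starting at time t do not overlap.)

By end time: (3,4), (4,5), (6,8), (4,10), (11,12), (7,13), (9,14), (14,15), (12,16), (16,17).
Pick (3,4); next start ≥ 4 → (4,5); next start ≥ 5 → (6,8); next start ≥ 8 → (11,12); next start ≥ 12 → (14,15); next start ≥ 15 → (16,17).
Selected: (3,4) (4,5) (6,8) (11,12) (14,15) (16,17)

12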